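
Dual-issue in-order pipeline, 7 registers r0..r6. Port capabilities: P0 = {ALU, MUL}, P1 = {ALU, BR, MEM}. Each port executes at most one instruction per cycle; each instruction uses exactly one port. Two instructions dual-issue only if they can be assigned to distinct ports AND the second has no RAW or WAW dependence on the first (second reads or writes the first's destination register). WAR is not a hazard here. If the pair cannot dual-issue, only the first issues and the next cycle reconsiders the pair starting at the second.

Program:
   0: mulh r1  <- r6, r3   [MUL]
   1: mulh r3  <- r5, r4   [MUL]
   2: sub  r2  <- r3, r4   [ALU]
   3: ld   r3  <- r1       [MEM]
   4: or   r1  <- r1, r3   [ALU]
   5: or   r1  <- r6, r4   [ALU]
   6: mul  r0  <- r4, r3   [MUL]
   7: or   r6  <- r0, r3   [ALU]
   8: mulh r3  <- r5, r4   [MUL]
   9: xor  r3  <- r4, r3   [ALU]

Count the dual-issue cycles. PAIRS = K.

PAIRS = 3

  cy0 -> i0 (mulh) no-port MUL/MUL
  cy1 -> i1 (mulh) RAW r3
  cy2 -> i2,i3 (sub;ld) 2-wide
  cy3 -> i4 (or) WAW r1
  cy4 -> i5,i6 (or;mul) 2-wide
  cy5 -> i7,i8 (or;mulh) 2-wide
  cy6 -> i9 (xor) tail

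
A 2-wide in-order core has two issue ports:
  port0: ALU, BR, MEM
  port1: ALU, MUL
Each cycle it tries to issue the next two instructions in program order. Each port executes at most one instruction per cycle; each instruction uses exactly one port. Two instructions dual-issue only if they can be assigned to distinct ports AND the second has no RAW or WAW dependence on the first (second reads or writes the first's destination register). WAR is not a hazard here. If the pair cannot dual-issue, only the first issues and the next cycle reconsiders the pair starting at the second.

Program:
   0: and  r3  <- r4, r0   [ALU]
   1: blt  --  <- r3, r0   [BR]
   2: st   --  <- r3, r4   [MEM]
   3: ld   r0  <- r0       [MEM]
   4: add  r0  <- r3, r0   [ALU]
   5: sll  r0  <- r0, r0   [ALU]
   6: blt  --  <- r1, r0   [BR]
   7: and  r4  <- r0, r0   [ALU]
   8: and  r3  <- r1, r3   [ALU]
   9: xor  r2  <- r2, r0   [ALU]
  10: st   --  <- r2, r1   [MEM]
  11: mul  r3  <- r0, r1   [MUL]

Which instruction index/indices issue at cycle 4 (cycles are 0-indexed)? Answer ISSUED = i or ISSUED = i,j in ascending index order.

ISSUED = 4

  cy0 -> i0 (and.ALU) RAW r3
  cy1 -> i1 (blt.BR) no-port BR/MEM
  cy2 -> i2 (st.MEM) no-port MEM/MEM
  cy3 -> i3 (ld.MEM) RAW+WAW r0
  cy4 -> i4 (add.ALU) RAW+WAW r0
  cy5 -> i5 (sll.ALU) RAW r0
  cy6 -> i6+i7 (blt.BR+and.ALU) pair
  cy7 -> i8+i9 (and.ALU+xor.ALU) pair
  cy8 -> i10+i11 (st.MEM+mul.MUL) pair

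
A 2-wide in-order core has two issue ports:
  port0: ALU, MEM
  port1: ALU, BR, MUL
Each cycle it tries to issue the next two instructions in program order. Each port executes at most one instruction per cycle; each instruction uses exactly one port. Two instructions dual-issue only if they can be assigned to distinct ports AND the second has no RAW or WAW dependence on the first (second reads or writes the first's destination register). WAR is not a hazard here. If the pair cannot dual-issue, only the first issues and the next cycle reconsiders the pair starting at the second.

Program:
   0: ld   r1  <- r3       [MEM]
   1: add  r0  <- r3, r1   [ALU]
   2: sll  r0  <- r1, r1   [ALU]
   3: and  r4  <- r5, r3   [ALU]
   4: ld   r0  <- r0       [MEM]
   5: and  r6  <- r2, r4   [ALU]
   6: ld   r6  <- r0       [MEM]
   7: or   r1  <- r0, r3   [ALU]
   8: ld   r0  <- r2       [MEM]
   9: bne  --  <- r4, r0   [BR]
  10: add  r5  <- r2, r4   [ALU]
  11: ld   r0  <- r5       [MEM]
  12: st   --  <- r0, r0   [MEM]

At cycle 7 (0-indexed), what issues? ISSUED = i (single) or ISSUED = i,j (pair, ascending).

ISSUED = 11

  cy0 -> i0 (ld) RAW r1
  cy1 -> i1 (add) WAW r0
  cy2 -> i2/i3 (sll and) 2-wide
  cy3 -> i4/i5 (ld and) 2-wide
  cy4 -> i6/i7 (ld or) 2-wide
  cy5 -> i8 (ld) RAW r0
  cy6 -> i9/i10 (bne add) 2-wide
  cy7 -> i11 (ld) no-port MEM/MEM
  cy8 -> i12 (st) tail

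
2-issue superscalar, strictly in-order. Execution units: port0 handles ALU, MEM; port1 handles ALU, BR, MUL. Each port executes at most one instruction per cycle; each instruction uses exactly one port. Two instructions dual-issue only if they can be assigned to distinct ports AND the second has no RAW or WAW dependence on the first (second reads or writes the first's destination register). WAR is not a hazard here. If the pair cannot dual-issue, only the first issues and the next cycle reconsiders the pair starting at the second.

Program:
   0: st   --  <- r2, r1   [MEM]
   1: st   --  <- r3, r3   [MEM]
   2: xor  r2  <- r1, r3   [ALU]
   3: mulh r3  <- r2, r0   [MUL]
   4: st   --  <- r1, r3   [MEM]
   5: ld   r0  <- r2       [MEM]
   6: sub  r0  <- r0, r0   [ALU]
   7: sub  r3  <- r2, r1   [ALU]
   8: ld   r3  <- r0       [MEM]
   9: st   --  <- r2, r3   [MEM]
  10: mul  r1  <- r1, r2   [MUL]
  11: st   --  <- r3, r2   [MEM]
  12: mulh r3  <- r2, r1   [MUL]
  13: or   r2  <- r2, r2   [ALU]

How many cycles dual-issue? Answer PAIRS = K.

PAIRS = 4

t=0 i0:st.MEM ; no-port MEM/MEM
t=1 i1+i2:st.MEM xor.ALU ; pair
t=2 i3:mulh.MUL ; RAW r3
t=3 i4:st.MEM ; no-port MEM/MEM
t=4 i5:ld.MEM ; RAW+WAW r0
t=5 i6+i7:sub.ALU sub.ALU ; pair
t=6 i8:ld.MEM ; no-port MEM/MEM
t=7 i9+i10:st.MEM mul.MUL ; pair
t=8 i11+i12:st.MEM mulh.MUL ; pair
t=9 i13:or.ALU ; tail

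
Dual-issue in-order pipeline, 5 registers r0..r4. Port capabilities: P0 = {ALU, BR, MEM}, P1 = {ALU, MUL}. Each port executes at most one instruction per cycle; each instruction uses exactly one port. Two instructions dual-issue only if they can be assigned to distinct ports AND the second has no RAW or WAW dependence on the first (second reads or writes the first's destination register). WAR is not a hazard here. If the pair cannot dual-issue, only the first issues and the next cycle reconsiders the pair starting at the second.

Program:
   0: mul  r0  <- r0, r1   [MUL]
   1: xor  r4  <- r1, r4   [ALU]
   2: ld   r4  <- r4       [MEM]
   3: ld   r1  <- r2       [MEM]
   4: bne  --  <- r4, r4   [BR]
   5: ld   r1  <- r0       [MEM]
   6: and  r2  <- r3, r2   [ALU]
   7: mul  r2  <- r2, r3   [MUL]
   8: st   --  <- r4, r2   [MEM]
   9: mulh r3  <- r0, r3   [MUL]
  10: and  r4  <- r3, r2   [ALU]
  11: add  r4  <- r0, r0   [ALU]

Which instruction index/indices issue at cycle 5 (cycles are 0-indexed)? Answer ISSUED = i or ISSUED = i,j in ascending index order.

ISSUED = 7

0. mul xor @i0&i1  | pair
1. ld @i2  | no-port MEM/MEM
2. ld @i3  | no-port MEM/BR
3. bne @i4  | no-port BR/MEM
4. ld and @i5&i6  | pair
5. mul @i7  | RAW r2
6. st mulh @i8&i9  | pair
7. and @i10  | WAW r4
8. add @i11  | tail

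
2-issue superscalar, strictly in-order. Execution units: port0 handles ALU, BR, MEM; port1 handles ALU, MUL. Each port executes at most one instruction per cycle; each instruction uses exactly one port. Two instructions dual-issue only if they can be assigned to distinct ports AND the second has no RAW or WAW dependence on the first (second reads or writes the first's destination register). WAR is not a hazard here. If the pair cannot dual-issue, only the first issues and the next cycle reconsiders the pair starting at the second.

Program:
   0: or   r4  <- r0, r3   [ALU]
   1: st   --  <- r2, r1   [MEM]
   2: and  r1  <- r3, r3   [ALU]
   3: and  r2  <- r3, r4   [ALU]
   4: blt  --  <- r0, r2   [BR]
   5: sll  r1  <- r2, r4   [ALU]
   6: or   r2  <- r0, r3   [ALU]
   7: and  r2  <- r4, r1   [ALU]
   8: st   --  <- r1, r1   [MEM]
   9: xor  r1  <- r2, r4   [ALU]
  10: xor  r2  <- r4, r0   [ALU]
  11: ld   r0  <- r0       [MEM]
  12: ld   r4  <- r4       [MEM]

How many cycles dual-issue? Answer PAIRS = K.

0. or.ALU;st.MEM @i0&i1  | 2-wide
1. and.ALU;and.ALU @i2&i3  | 2-wide
2. blt.BR;sll.ALU @i4&i5  | 2-wide
3. or.ALU @i6  | WAW r2
4. and.ALU;st.MEM @i7&i8  | 2-wide
5. xor.ALU;xor.ALU @i9&i10  | 2-wide
6. ld.MEM @i11  | no-port MEM/MEM
7. ld.MEM @i12  | tail

PAIRS = 5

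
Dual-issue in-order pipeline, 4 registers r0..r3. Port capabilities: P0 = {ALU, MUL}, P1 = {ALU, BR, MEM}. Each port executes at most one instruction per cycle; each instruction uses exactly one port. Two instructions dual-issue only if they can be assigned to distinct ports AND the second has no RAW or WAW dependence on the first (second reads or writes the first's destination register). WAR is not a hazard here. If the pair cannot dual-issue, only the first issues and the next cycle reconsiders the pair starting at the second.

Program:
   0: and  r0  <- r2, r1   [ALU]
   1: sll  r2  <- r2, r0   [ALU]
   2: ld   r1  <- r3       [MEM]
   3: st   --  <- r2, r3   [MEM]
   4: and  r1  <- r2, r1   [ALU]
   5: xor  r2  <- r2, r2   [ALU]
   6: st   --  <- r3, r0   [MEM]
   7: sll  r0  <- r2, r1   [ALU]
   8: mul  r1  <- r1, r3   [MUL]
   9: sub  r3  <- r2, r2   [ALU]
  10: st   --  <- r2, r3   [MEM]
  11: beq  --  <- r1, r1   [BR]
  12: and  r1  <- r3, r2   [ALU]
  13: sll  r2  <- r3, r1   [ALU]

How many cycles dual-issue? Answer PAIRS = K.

t=0 i0:and ; RAW r0
t=1 i1,i2:sll+ld ; 2-wide
t=2 i3,i4:st+and ; 2-wide
t=3 i5,i6:xor+st ; 2-wide
t=4 i7,i8:sll+mul ; 2-wide
t=5 i9:sub ; RAW r3
t=6 i10:st ; no-port MEM/BR
t=7 i11,i12:beq+and ; 2-wide
t=8 i13:sll ; tail

PAIRS = 5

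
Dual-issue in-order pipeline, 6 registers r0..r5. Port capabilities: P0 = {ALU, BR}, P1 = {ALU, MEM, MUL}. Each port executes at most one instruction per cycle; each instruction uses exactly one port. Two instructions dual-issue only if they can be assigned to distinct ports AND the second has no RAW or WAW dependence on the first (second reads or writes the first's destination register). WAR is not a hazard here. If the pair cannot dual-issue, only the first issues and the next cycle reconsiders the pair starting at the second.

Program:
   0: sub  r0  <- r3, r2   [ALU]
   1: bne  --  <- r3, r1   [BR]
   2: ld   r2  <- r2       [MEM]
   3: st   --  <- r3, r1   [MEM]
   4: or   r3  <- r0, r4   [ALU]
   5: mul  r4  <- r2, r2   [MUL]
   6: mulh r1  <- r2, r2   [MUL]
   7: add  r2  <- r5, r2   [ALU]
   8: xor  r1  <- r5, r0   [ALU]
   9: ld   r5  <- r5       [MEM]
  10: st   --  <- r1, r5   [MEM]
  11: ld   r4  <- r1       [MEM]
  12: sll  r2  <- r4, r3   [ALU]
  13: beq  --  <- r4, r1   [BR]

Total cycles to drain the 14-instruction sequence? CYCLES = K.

CYCLES = 9

  cy0 -> i0&i1 (sub.ALU/bne.BR) dual
  cy1 -> i2 (ld.MEM) no-port MEM/MEM
  cy2 -> i3&i4 (st.MEM/or.ALU) dual
  cy3 -> i5 (mul.MUL) no-port MUL/MUL
  cy4 -> i6&i7 (mulh.MUL/add.ALU) dual
  cy5 -> i8&i9 (xor.ALU/ld.MEM) dual
  cy6 -> i10 (st.MEM) no-port MEM/MEM
  cy7 -> i11 (ld.MEM) RAW r4
  cy8 -> i12&i13 (sll.ALU/beq.BR) dual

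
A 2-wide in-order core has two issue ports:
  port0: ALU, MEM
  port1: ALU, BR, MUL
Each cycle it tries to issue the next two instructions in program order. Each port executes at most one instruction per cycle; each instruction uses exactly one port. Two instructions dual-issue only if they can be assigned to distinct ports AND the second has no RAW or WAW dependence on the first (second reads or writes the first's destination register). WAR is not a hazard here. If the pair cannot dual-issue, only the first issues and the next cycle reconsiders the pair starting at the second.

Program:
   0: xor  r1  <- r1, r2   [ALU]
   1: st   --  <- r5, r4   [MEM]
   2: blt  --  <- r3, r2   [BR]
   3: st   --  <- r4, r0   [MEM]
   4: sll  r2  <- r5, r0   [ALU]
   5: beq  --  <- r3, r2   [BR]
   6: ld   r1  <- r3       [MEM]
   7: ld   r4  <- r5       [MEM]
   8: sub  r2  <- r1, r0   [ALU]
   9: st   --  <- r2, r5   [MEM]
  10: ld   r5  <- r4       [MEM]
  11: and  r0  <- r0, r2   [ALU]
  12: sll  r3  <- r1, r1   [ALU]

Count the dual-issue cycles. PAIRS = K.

PAIRS = 5

t=0 i0/i1:xor.ALU/st.MEM ; 2-wide
t=1 i2/i3:blt.BR/st.MEM ; 2-wide
t=2 i4:sll.ALU ; RAW r2
t=3 i5/i6:beq.BR/ld.MEM ; 2-wide
t=4 i7/i8:ld.MEM/sub.ALU ; 2-wide
t=5 i9:st.MEM ; no-port MEM/MEM
t=6 i10/i11:ld.MEM/and.ALU ; 2-wide
t=7 i12:sll.ALU ; tail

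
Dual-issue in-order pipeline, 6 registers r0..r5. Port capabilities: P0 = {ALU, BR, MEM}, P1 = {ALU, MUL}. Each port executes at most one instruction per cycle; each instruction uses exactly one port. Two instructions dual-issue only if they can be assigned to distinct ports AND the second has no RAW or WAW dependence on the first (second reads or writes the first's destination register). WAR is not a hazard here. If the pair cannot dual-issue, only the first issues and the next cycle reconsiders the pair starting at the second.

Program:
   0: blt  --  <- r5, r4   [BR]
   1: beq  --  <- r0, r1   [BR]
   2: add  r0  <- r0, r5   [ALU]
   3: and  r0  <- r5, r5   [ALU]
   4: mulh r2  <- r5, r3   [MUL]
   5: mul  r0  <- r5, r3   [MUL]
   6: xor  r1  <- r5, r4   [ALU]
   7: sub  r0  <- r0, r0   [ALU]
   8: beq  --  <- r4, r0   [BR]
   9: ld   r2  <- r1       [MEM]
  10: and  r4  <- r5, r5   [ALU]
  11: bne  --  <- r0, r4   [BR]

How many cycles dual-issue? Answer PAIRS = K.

#0 head=0: blt.BR i0 no-port BR/BR
#1 head=1: beq.BR+add.ALU i1/i2 dual
#2 head=3: and.ALU+mulh.MUL i3/i4 dual
#3 head=5: mul.MUL+xor.ALU i5/i6 dual
#4 head=7: sub.ALU i7 RAW r0
#5 head=8: beq.BR i8 no-port BR/MEM
#6 head=9: ld.MEM+and.ALU i9/i10 dual
#7 head=11: bne.BR i11 tail

PAIRS = 4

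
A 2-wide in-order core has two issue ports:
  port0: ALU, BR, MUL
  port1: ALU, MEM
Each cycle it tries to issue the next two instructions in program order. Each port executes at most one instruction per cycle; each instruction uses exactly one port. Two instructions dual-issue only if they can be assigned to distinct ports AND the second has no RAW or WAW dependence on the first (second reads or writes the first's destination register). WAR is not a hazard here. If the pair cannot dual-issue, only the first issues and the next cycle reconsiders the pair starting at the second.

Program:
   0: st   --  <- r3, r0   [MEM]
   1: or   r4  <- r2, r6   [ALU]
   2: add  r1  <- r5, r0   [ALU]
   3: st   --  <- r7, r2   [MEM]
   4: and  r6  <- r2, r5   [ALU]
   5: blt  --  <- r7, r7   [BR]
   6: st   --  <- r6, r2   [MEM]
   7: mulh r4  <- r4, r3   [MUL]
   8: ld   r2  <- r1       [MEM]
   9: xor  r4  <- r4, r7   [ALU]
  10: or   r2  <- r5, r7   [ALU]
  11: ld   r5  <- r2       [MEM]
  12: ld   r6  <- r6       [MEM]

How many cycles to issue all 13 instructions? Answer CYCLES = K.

c0: i0,i1 st.MEM/or.ALU  dual
c1: i2,i3 add.ALU/st.MEM  dual
c2: i4,i5 and.ALU/blt.BR  dual
c3: i6,i7 st.MEM/mulh.MUL  dual
c4: i8,i9 ld.MEM/xor.ALU  dual
c5: i10 or.ALU  RAW r2
c6: i11 ld.MEM  no-port MEM/MEM
c7: i12 ld.MEM  tail

CYCLES = 8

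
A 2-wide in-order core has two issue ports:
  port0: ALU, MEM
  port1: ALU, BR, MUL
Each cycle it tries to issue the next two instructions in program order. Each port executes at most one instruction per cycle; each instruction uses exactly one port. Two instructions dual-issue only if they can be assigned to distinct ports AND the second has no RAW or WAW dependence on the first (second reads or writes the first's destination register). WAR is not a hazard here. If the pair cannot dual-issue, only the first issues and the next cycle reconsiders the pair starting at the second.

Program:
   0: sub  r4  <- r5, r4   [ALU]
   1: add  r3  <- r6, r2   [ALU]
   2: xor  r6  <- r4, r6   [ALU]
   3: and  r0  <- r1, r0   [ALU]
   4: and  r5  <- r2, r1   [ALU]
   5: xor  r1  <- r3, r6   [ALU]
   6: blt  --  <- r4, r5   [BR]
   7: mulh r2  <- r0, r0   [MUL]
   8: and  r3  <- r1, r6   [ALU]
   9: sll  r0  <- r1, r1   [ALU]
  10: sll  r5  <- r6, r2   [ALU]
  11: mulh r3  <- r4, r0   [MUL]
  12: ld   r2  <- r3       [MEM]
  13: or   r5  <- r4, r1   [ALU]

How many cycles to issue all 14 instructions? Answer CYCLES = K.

CYCLES = 8

  cy0 -> i0+i1 (sub.ALU;add.ALU) pair
  cy1 -> i2+i3 (xor.ALU;and.ALU) pair
  cy2 -> i4+i5 (and.ALU;xor.ALU) pair
  cy3 -> i6 (blt.BR) no-port BR/MUL
  cy4 -> i7+i8 (mulh.MUL;and.ALU) pair
  cy5 -> i9+i10 (sll.ALU;sll.ALU) pair
  cy6 -> i11 (mulh.MUL) RAW r3
  cy7 -> i12+i13 (ld.MEM;or.ALU) pair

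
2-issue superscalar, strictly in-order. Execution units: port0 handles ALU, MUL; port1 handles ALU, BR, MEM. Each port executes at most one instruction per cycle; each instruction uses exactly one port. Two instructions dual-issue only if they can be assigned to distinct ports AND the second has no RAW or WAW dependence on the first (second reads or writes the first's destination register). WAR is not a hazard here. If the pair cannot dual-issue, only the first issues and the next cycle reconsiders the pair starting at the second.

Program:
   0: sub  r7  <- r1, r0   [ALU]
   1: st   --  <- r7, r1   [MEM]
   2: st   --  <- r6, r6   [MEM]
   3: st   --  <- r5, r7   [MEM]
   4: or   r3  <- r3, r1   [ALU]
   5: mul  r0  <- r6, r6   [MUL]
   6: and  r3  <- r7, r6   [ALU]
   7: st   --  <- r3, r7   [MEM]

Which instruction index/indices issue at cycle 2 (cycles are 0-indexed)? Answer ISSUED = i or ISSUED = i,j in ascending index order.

t=0 i0:sub.ALU ; RAW r7
t=1 i1:st.MEM ; no-port MEM/MEM
t=2 i2:st.MEM ; no-port MEM/MEM
t=3 i3&i4:st.MEM or.ALU ; 2-wide
t=4 i5&i6:mul.MUL and.ALU ; 2-wide
t=5 i7:st.MEM ; tail

ISSUED = 2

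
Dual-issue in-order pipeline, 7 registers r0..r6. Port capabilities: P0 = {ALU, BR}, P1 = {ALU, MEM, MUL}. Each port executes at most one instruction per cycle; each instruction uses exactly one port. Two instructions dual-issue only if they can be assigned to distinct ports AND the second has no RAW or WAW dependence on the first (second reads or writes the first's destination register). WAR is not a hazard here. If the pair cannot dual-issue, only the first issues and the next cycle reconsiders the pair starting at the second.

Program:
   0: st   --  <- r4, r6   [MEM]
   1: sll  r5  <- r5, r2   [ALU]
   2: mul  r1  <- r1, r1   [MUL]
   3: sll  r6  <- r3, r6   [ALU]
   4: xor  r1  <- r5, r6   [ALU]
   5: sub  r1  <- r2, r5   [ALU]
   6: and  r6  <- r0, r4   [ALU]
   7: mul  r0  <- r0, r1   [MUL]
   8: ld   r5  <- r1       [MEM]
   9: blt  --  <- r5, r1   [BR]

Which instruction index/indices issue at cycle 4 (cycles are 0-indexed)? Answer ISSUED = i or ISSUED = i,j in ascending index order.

ISSUED = 7

0. st/sll @i0&i1  | pair
1. mul/sll @i2&i3  | pair
2. xor @i4  | WAW r1
3. sub/and @i5&i6  | pair
4. mul @i7  | no-port MUL/MEM
5. ld @i8  | RAW r5
6. blt @i9  | tail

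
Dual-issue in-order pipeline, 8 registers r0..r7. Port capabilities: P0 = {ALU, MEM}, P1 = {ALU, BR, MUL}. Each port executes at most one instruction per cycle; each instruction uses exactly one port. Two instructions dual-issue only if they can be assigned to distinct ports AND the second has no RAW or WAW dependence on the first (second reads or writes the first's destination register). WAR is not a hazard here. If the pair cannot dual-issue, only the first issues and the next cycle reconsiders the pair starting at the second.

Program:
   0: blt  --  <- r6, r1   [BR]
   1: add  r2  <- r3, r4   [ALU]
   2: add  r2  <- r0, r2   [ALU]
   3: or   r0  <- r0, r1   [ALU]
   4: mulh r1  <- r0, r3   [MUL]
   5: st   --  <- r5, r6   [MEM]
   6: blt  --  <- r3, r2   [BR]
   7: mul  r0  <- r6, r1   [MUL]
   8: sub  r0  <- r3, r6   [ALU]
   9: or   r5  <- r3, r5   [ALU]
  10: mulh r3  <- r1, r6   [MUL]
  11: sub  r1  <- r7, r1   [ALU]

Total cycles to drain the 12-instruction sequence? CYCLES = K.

CYCLES = 7

#0 head=0: blt+add i0,i1 dual
#1 head=2: add+or i2,i3 dual
#2 head=4: mulh+st i4,i5 dual
#3 head=6: blt i6 no-port BR/MUL
#4 head=7: mul i7 WAW r0
#5 head=8: sub+or i8,i9 dual
#6 head=10: mulh+sub i10,i11 dual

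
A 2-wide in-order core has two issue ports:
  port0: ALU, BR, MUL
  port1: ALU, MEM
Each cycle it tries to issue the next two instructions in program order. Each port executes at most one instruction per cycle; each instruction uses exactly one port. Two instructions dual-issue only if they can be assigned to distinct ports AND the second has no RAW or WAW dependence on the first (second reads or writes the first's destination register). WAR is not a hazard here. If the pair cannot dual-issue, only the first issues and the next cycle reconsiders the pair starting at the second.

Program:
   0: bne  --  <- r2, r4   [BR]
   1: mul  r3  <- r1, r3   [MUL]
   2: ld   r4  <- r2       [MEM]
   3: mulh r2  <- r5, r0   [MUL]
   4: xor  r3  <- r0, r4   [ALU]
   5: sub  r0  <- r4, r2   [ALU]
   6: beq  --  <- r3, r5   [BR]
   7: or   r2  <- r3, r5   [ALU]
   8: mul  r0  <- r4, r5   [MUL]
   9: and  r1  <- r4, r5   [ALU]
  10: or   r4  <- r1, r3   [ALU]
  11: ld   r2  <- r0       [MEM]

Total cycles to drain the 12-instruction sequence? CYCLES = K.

[0] i0  bne.BR  -- no-port BR/MUL
[1] i1/i2  mul.MUL;ld.MEM  -- dual
[2] i3/i4  mulh.MUL;xor.ALU  -- dual
[3] i5/i6  sub.ALU;beq.BR  -- dual
[4] i7/i8  or.ALU;mul.MUL  -- dual
[5] i9  and.ALU  -- RAW r1
[6] i10/i11  or.ALU;ld.MEM  -- dual

CYCLES = 7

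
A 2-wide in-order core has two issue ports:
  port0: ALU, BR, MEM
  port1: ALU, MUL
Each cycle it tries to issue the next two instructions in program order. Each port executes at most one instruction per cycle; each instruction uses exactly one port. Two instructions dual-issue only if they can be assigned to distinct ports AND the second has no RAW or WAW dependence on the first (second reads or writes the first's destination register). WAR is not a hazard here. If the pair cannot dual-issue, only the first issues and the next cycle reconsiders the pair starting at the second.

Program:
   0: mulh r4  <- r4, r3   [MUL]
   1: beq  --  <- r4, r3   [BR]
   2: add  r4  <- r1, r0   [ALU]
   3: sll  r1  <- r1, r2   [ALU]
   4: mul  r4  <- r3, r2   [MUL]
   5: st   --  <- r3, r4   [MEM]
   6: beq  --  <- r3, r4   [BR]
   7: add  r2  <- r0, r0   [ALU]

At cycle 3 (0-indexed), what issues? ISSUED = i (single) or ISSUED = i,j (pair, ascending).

c0: i0 mulh.MUL  RAW r4
c1: i1+i2 beq.BR+add.ALU  pair
c2: i3+i4 sll.ALU+mul.MUL  pair
c3: i5 st.MEM  no-port MEM/BR
c4: i6+i7 beq.BR+add.ALU  pair

ISSUED = 5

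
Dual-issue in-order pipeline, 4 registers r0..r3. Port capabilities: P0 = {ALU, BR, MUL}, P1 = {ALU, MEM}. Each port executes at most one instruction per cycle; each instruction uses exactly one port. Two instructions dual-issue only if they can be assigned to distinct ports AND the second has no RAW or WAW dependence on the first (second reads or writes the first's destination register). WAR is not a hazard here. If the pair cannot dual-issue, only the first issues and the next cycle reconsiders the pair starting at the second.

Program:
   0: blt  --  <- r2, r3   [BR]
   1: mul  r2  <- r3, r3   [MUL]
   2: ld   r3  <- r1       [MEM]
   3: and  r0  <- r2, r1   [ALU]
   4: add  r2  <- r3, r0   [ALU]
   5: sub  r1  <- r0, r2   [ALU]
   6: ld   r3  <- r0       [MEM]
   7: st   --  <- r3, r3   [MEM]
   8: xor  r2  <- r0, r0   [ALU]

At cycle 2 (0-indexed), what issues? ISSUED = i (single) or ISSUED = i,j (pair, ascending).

ISSUED = 3

[0] i0  blt  -- no-port BR/MUL
[1] i1&i2  mul+ld  -- dual
[2] i3  and  -- RAW r0
[3] i4  add  -- RAW r2
[4] i5&i6  sub+ld  -- dual
[5] i7&i8  st+xor  -- dual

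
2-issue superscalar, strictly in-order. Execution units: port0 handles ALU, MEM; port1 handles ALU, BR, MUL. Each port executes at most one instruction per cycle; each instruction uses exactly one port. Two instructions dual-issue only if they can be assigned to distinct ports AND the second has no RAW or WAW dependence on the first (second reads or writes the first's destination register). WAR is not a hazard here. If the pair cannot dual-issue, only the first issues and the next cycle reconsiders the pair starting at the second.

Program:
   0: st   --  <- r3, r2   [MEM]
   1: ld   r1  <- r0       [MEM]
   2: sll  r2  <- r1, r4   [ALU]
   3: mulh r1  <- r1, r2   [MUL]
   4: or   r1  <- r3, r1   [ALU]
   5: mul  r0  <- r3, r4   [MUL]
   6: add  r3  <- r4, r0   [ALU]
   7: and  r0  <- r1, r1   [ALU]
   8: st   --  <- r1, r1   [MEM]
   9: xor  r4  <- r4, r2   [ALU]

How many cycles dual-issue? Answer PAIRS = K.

PAIRS = 3

t=0 i0:st.MEM ; no-port MEM/MEM
t=1 i1:ld.MEM ; RAW r1
t=2 i2:sll.ALU ; RAW r2
t=3 i3:mulh.MUL ; RAW+WAW r1
t=4 i4/i5:or.ALU;mul.MUL ; pair
t=5 i6/i7:add.ALU;and.ALU ; pair
t=6 i8/i9:st.MEM;xor.ALU ; pair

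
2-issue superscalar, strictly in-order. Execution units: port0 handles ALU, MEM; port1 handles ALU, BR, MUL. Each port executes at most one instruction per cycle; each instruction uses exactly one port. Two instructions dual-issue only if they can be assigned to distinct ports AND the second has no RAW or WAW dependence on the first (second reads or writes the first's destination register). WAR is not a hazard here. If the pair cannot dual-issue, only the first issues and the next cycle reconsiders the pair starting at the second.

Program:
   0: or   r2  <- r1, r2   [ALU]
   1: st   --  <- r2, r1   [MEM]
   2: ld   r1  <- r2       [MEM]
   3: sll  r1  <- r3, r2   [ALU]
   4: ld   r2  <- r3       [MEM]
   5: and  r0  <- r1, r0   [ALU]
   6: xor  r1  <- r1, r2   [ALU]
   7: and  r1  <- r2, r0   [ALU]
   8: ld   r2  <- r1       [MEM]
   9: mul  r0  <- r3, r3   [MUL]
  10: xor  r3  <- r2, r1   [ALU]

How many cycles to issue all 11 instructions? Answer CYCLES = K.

CYCLES = 8

#0 head=0: or.ALU i0 RAW r2
#1 head=1: st.MEM i1 no-port MEM/MEM
#2 head=2: ld.MEM i2 WAW r1
#3 head=3: sll.ALU ld.MEM i3,i4 pair
#4 head=5: and.ALU xor.ALU i5,i6 pair
#5 head=7: and.ALU i7 RAW r1
#6 head=8: ld.MEM mul.MUL i8,i9 pair
#7 head=10: xor.ALU i10 tail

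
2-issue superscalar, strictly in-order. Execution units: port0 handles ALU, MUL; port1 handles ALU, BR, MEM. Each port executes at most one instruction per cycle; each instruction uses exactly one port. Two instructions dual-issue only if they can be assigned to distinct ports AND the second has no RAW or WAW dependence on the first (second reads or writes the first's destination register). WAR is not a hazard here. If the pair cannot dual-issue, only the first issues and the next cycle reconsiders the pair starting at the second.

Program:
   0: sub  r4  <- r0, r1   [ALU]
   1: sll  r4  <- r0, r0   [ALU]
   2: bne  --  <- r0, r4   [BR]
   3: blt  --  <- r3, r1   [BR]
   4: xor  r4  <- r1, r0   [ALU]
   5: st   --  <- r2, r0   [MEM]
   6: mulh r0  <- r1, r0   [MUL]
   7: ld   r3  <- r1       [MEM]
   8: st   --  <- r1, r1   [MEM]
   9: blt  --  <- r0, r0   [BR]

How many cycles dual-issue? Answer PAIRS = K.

PAIRS = 2

c0: i0 sub.ALU  WAW r4
c1: i1 sll.ALU  RAW r4
c2: i2 bne.BR  no-port BR/BR
c3: i3&i4 blt.BR;xor.ALU  pair
c4: i5&i6 st.MEM;mulh.MUL  pair
c5: i7 ld.MEM  no-port MEM/MEM
c6: i8 st.MEM  no-port MEM/BR
c7: i9 blt.BR  tail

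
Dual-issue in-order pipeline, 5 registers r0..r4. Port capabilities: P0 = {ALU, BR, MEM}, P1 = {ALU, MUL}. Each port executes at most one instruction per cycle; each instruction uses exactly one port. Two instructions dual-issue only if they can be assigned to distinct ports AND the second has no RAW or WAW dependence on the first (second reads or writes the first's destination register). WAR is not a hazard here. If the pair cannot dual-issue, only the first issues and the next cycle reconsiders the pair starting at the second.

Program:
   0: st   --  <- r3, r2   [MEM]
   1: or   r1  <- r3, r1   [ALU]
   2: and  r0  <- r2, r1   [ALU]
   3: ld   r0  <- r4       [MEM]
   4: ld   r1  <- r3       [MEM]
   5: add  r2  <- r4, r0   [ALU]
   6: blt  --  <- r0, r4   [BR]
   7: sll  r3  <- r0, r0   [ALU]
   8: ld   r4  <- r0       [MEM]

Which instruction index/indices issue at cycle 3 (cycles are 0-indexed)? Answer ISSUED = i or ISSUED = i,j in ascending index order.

[0] i0+i1  st or  -- 2-wide
[1] i2  and  -- WAW r0
[2] i3  ld  -- no-port MEM/MEM
[3] i4+i5  ld add  -- 2-wide
[4] i6+i7  blt sll  -- 2-wide
[5] i8  ld  -- tail

ISSUED = 4,5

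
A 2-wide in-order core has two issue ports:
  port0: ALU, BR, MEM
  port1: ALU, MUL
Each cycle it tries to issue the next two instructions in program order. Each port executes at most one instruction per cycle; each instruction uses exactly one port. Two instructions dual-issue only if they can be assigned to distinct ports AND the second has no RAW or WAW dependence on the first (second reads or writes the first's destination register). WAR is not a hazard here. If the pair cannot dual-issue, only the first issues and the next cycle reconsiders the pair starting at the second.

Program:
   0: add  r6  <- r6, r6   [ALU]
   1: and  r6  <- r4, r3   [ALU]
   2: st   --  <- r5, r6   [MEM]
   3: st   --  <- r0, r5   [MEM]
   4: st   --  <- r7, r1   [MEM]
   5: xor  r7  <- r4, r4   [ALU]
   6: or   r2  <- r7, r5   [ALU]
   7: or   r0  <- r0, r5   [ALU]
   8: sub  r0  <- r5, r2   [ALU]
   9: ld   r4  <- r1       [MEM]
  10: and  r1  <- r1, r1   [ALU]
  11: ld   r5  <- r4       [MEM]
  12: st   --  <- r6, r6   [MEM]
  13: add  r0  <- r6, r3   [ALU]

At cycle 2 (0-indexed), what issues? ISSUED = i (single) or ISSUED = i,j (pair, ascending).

ISSUED = 2

[0] i0  add.ALU  -- WAW r6
[1] i1  and.ALU  -- RAW r6
[2] i2  st.MEM  -- no-port MEM/MEM
[3] i3  st.MEM  -- no-port MEM/MEM
[4] i4,i5  st.MEM+xor.ALU  -- 2-wide
[5] i6,i7  or.ALU+or.ALU  -- 2-wide
[6] i8,i9  sub.ALU+ld.MEM  -- 2-wide
[7] i10,i11  and.ALU+ld.MEM  -- 2-wide
[8] i12,i13  st.MEM+add.ALU  -- 2-wide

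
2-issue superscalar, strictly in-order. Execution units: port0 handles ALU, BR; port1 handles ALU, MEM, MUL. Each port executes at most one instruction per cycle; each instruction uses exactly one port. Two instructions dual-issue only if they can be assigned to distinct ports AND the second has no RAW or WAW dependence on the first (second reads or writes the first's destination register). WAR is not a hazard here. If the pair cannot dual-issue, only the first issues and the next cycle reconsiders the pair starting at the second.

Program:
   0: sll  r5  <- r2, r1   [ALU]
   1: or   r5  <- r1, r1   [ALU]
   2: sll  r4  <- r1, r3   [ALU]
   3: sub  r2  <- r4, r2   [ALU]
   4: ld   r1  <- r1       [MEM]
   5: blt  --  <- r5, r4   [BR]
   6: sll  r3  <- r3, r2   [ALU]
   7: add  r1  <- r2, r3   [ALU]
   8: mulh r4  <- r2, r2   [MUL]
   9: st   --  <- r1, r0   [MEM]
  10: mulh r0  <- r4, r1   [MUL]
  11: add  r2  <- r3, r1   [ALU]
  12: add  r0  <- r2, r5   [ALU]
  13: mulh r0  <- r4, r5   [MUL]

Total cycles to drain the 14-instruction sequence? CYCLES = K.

CYCLES = 9

0. sll @i0  | WAW r5
1. or sll @i1&i2  | pair
2. sub ld @i3&i4  | pair
3. blt sll @i5&i6  | pair
4. add mulh @i7&i8  | pair
5. st @i9  | no-port MEM/MUL
6. mulh add @i10&i11  | pair
7. add @i12  | WAW r0
8. mulh @i13  | tail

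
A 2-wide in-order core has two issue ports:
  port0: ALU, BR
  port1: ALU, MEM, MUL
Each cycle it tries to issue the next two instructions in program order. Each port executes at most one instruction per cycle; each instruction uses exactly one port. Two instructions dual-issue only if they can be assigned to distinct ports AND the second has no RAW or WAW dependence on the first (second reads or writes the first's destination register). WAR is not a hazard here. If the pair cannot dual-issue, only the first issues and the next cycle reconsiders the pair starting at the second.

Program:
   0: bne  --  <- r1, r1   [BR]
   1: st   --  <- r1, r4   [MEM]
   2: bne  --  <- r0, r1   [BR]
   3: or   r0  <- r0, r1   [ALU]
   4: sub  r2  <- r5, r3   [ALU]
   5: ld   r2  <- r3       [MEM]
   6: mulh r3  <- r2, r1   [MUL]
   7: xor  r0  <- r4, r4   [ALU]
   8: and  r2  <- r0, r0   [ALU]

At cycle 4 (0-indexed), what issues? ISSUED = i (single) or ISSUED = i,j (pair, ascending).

ISSUED = 6,7

t=0 i0&i1:bne.BR+st.MEM ; 2-wide
t=1 i2&i3:bne.BR+or.ALU ; 2-wide
t=2 i4:sub.ALU ; WAW r2
t=3 i5:ld.MEM ; no-port MEM/MUL
t=4 i6&i7:mulh.MUL+xor.ALU ; 2-wide
t=5 i8:and.ALU ; tail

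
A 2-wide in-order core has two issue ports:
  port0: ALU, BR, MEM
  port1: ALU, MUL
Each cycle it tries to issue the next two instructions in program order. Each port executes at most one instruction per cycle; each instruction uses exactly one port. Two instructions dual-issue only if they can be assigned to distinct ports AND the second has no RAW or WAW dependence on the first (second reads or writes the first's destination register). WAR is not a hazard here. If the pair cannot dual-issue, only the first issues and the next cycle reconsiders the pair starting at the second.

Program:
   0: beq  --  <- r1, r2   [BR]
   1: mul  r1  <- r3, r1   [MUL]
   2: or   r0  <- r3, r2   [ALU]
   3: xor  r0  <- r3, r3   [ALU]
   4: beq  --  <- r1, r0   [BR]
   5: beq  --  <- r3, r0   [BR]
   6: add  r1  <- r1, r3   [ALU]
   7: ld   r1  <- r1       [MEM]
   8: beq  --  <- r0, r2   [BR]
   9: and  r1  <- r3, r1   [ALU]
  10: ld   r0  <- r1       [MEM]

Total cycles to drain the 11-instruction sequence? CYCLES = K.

CYCLES = 8

t=0 i0&i1:beq mul ; pair
t=1 i2:or ; WAW r0
t=2 i3:xor ; RAW r0
t=3 i4:beq ; no-port BR/BR
t=4 i5&i6:beq add ; pair
t=5 i7:ld ; no-port MEM/BR
t=6 i8&i9:beq and ; pair
t=7 i10:ld ; tail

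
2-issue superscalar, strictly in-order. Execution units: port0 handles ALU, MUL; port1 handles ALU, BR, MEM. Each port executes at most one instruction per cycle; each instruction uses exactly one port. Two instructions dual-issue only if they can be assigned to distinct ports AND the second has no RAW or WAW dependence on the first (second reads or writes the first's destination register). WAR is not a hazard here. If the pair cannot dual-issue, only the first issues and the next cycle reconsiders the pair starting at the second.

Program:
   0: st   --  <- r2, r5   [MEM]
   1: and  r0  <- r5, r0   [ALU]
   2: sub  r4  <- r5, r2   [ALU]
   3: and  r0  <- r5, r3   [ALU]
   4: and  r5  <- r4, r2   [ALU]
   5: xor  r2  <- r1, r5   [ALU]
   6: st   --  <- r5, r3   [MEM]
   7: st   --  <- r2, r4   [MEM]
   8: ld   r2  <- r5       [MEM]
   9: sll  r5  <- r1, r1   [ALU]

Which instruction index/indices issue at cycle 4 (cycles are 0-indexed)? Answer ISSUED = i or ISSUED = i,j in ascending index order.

ISSUED = 7

#0 head=0: st.MEM;and.ALU i0/i1 2-wide
#1 head=2: sub.ALU;and.ALU i2/i3 2-wide
#2 head=4: and.ALU i4 RAW r5
#3 head=5: xor.ALU;st.MEM i5/i6 2-wide
#4 head=7: st.MEM i7 no-port MEM/MEM
#5 head=8: ld.MEM;sll.ALU i8/i9 2-wide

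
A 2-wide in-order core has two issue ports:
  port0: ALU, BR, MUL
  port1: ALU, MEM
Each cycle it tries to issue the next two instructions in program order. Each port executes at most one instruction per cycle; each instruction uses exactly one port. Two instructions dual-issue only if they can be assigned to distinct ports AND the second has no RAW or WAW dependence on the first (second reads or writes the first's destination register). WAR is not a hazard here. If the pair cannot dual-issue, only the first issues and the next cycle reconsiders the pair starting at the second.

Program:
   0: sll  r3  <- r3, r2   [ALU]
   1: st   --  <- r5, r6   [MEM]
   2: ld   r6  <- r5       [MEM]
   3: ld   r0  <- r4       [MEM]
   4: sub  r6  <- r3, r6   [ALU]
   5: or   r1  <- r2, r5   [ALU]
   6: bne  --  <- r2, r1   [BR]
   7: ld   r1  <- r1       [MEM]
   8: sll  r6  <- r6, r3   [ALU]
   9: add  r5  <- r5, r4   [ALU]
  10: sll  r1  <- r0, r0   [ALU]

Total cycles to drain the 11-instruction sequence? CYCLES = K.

0. sll/st @i0,i1  | pair
1. ld @i2  | no-port MEM/MEM
2. ld/sub @i3,i4  | pair
3. or @i5  | RAW r1
4. bne/ld @i6,i7  | pair
5. sll/add @i8,i9  | pair
6. sll @i10  | tail

CYCLES = 7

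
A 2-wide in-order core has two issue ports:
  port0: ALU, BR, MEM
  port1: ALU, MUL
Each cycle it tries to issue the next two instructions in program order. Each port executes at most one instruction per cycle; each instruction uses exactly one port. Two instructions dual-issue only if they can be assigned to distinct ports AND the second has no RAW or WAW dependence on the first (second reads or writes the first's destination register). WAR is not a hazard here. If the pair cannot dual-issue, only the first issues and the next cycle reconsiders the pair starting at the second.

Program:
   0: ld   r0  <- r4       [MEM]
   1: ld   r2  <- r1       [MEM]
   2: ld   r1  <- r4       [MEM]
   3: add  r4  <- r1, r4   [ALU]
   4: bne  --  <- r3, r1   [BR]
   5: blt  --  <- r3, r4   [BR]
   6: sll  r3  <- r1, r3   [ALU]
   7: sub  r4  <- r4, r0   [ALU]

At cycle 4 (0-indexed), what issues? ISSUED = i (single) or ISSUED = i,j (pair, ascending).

ISSUED = 5,6

  cy0 -> i0 (ld.MEM) no-port MEM/MEM
  cy1 -> i1 (ld.MEM) no-port MEM/MEM
  cy2 -> i2 (ld.MEM) RAW r1
  cy3 -> i3+i4 (add.ALU;bne.BR) pair
  cy4 -> i5+i6 (blt.BR;sll.ALU) pair
  cy5 -> i7 (sub.ALU) tail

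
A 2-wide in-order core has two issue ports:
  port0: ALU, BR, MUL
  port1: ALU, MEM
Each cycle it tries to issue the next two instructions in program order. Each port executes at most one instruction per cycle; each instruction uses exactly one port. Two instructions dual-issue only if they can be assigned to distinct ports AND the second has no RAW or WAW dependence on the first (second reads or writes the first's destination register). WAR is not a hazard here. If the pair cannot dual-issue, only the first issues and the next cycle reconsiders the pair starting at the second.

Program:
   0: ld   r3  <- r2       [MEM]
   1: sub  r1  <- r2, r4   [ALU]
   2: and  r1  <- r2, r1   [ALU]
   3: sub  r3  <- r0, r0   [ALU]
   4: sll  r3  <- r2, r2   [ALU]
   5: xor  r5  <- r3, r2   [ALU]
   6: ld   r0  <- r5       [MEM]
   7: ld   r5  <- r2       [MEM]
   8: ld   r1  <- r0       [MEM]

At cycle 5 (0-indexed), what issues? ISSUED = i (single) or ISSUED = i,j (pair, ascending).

ISSUED = 7

0. ld.MEM/sub.ALU @i0&i1  | 2-wide
1. and.ALU/sub.ALU @i2&i3  | 2-wide
2. sll.ALU @i4  | RAW r3
3. xor.ALU @i5  | RAW r5
4. ld.MEM @i6  | no-port MEM/MEM
5. ld.MEM @i7  | no-port MEM/MEM
6. ld.MEM @i8  | tail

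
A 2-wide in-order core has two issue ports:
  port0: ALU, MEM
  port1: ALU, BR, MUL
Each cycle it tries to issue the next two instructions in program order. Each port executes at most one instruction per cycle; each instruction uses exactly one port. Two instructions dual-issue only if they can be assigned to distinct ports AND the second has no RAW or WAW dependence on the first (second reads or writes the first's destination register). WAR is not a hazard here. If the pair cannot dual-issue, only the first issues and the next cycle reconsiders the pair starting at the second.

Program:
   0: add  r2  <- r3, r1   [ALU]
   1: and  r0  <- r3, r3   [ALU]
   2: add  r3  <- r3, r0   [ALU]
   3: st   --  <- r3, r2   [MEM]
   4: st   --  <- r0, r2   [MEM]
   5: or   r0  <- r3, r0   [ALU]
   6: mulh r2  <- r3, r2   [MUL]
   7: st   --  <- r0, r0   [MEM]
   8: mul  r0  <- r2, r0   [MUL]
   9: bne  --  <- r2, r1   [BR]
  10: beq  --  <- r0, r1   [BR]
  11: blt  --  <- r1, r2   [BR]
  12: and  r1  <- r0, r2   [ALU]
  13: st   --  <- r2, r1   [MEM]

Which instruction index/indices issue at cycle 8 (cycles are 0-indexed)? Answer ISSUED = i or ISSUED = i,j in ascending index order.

c0: i0/i1 add/and  2-wide
c1: i2 add  RAW r3
c2: i3 st  no-port MEM/MEM
c3: i4/i5 st/or  2-wide
c4: i6/i7 mulh/st  2-wide
c5: i8 mul  no-port MUL/BR
c6: i9 bne  no-port BR/BR
c7: i10 beq  no-port BR/BR
c8: i11/i12 blt/and  2-wide
c9: i13 st  tail

ISSUED = 11,12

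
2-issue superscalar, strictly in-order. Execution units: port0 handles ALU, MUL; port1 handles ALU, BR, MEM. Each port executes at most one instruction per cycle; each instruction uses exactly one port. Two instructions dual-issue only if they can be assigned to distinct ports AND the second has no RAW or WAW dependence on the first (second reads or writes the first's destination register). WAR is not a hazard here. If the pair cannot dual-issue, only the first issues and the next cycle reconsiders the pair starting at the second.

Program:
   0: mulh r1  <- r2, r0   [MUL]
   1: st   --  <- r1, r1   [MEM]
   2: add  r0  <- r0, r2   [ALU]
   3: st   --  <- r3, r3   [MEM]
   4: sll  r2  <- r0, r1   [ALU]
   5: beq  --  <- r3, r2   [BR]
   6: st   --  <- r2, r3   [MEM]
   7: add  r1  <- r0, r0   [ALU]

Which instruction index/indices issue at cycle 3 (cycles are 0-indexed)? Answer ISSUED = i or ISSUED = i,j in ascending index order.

t=0 i0:mulh ; RAW r1
t=1 i1/i2:st/add ; dual
t=2 i3/i4:st/sll ; dual
t=3 i5:beq ; no-port BR/MEM
t=4 i6/i7:st/add ; dual

ISSUED = 5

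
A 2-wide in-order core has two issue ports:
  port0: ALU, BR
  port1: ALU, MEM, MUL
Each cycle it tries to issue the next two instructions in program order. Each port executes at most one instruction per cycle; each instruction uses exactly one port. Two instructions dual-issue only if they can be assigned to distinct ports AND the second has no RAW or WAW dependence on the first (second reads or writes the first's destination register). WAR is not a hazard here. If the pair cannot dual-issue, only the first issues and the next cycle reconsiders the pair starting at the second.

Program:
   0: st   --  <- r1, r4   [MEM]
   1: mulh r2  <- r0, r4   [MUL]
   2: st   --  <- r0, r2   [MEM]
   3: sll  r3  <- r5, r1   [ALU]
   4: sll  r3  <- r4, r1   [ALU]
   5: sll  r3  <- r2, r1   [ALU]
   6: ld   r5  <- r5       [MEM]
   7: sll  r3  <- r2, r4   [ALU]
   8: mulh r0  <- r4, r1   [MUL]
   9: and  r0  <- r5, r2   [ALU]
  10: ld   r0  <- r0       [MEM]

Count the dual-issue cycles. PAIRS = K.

[0] i0  st.MEM  -- no-port MEM/MUL
[1] i1  mulh.MUL  -- no-port MUL/MEM
[2] i2,i3  st.MEM sll.ALU  -- 2-wide
[3] i4  sll.ALU  -- WAW r3
[4] i5,i6  sll.ALU ld.MEM  -- 2-wide
[5] i7,i8  sll.ALU mulh.MUL  -- 2-wide
[6] i9  and.ALU  -- RAW+WAW r0
[7] i10  ld.MEM  -- tail

PAIRS = 3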